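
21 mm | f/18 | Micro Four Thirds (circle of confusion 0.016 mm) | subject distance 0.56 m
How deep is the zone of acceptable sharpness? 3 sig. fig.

Hyperfocal distance H = f²/(N·c) + f = 21²/(18 × 0.016) + 21 = 441/0.288 + 21 ≈ 1552.2 mm ≈ 1.552 m.
Near limit Dn = s·(H − f)/(H + s − 2f) = 560 × (1552.2 − 21) / (1552.2 + 560 − 2 × 21) = 560 × 1531.2 / 2070.2 ≈ 414.20 mm.
Far limit Df = s·(H − f)/(H − s) = 560 × (1552.2 − 21) / (1552.2 − 560) = 560 × 1531.2 / 992.2 ≈ 864.20 mm.
Depth of field = Df − Dn = 864.20 − 414.20 ≈ 450.00 mm.

450 mm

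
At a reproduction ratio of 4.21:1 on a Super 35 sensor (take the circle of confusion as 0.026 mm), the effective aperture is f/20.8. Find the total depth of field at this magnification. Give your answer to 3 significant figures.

0.0610 mm

At magnification m, DoF ≈ 2·N_eff·c/m² = 2 × 20.8 × 0.026 / 4.21² = 1.082 / 17.72 ≈ 0.061 mm.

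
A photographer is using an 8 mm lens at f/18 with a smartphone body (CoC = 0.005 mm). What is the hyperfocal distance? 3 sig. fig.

Hyperfocal distance H = f²/(N·c) + f = 8²/(18 × 0.005) + 8 = 64/0.09 + 8 ≈ 719.1 mm ≈ 0.719 m.

0.719 m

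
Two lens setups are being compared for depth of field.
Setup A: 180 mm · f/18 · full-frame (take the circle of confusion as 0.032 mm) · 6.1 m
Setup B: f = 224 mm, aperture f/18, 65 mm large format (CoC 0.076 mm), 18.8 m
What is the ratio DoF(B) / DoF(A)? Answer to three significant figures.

Setup A: H = 180²/(18×0.032) + 180 ≈ 56430.0 mm; DoF = Df − Dn = 6817.5 − 5519.1 ≈ 1298.4 mm.
Setup B: H = 224²/(18×0.076) + 224 ≈ 36902.4 mm; DoF = Df − Dn = 38092 − 12480 ≈ 25612 mm.
Ratio = 25612 / 1298.4 ≈ 19.7.

19.7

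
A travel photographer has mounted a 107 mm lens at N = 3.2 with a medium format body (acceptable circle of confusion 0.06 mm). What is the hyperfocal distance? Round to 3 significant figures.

Hyperfocal distance H = f²/(N·c) + f = 107²/(3.2 × 0.06) + 107 = 11449/0.192 + 107 ≈ 59737.2 mm ≈ 59.7 m.

59.7 m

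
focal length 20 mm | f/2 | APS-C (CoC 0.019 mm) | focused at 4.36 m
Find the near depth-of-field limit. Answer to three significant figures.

3.09 m

Hyperfocal distance H = f²/(N·c) + f = 20²/(2 × 0.019) + 20 = 400/0.038 + 20 ≈ 10546.3 mm ≈ 10.55 m.
Near limit Dn = s·(H − f)/(H + s − 2f) = 4360 × (10546.3 − 20) / (10546.3 + 4360 − 2 × 20) = 4360 × 10526.3 / 14866.3 ≈ 3087.2 mm ≈ 3.09 m.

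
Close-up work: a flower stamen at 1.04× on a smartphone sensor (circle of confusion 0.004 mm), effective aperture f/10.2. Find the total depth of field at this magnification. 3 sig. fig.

At magnification m, DoF ≈ 2·N_eff·c/m² = 2 × 10.2 × 0.004 / 1.04² = 0.0816 / 1.082 ≈ 0.0754 mm.

0.0754 mm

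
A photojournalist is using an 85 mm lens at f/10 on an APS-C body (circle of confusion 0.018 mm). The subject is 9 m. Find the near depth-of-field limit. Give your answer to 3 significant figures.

Hyperfocal distance H = f²/(N·c) + f = 85²/(10 × 0.018) + 85 = 7225/0.18 + 85 ≈ 40223.9 mm ≈ 40.22 m.
Near limit Dn = s·(H − f)/(H + s − 2f) = 9000 × (40223.9 − 85) / (40223.9 + 9000 − 2 × 85) = 9000 × 40138.9 / 49053.9 ≈ 7364.3 mm ≈ 7.36 m.

7.36 m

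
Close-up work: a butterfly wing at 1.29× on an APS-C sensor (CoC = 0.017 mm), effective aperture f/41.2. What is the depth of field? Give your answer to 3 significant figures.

0.842 mm

At magnification m, DoF ≈ 2·N_eff·c/m² = 2 × 41.2 × 0.017 / 1.29² = 1.401 / 1.664 ≈ 0.842 mm.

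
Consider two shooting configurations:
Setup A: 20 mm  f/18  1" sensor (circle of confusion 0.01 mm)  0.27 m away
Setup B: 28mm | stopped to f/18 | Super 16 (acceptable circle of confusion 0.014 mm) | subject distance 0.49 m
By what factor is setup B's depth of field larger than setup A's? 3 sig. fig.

Setup A: H = 20²/(18×0.01) + 20 ≈ 2242.2 mm; DoF = Df − Dn = 304.225 − 242.697 ≈ 61.528 mm.
Setup B: H = 28²/(18×0.014) + 28 ≈ 3139.1 mm; DoF = Df − Dn = 575.46 − 426.64 ≈ 148.82 mm.
Ratio = 148.82 / 61.528 ≈ 2.42.

2.42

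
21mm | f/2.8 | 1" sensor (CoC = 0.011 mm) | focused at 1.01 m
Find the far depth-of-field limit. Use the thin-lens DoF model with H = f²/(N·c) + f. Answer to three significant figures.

1.08 m

Hyperfocal distance H = f²/(N·c) + f = 21²/(2.8 × 0.011) + 21 = 441/0.0308 + 21 ≈ 14339.2 mm ≈ 14.34 m.
Far limit Df = s·(H − f)/(H − s) = 1010 × (14339.2 − 21) / (14339.2 − 1010) = 1010 × 14318.2 / 13329.2 ≈ 1084.9 mm ≈ 1.08 m.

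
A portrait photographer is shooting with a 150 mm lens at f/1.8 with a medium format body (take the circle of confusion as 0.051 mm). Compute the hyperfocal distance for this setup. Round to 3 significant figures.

245 m

Hyperfocal distance H = f²/(N·c) + f = 150²/(1.8 × 0.051) + 150 = 22500/0.0918 + 150 ≈ 245248.0 mm ≈ 245 m.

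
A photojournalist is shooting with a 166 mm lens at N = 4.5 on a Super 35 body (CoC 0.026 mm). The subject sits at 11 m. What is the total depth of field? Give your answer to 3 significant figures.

1.01 m

Hyperfocal distance H = f²/(N·c) + f = 166²/(4.5 × 0.026) + 166 = 27556/0.117 + 166 ≈ 235687.4 mm ≈ 235.7 m.
Near limit Dn = s·(H − f)/(H + s − 2f) = 11000 × (235687.4 − 166) / (235687.4 + 11000 − 2 × 166) = 11000 × 235521.4 / 246355.4 ≈ 10516.3 mm.
Far limit Df = s·(H − f)/(H − s) = 11000 × (235687.4 − 166) / (235687.4 − 11000) = 11000 × 235521.4 / 224687.4 ≈ 11530.4 mm.
Depth of field = Df − Dn = 11530.4 − 10516.3 ≈ 1014.1 mm ≈ 1.01 m.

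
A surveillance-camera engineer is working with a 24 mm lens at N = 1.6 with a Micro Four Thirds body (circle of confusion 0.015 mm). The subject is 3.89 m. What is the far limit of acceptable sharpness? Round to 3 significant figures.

4.64 m

Hyperfocal distance H = f²/(N·c) + f = 24²/(1.6 × 0.015) + 24 = 576/0.024 + 24 ≈ 24024.0 mm ≈ 24.02 m.
Far limit Df = s·(H − f)/(H − s) = 3890 × (24024.0 − 24) / (24024.0 − 3890) = 3890 × 24000.0 / 20134.0 ≈ 4636.9 mm ≈ 4.64 m.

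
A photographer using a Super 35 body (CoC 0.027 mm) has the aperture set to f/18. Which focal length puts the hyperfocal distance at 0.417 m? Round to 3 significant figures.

14.0 mm

From H = f²/(N·c) + f, with f ≪ H: f ≈ √(H·N·c) = √(417 × 18 × 0.027) = √202.66 ≈ 14.24 mm.
Exact: f² + N·c·f − N·c·H = 0 ⇒ f = (−N·c + √((N·c)² + 4·N·c·H))/2 = (−0.486 + √810.88)/2 ≈ 13.995 mm ≈ 14.0 mm.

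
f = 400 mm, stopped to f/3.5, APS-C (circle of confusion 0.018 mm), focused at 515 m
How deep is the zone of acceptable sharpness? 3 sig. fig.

218 m

Hyperfocal distance H = f²/(N·c) + f = 400²/(3.5 × 0.018) + 400 = 160000/0.063 + 400 ≈ 2540082.5 mm ≈ 2540 m.
Near limit Dn = s·(H − f)/(H + s − 2f) = 515000 × (2540082.5 − 400) / (2540082.5 + 515000 − 2 × 400) = 515000 × 2539682.5 / 3054282.5 ≈ 428230 mm.
Far limit Df = s·(H − f)/(H − s) = 515000 × (2540082.5 − 400) / (2540082.5 − 515000) = 515000 × 2539682.5 / 2025082.5 ≈ 645868 mm.
Depth of field = Df − Dn = 645868 − 428230 ≈ 217638 mm ≈ 218 m.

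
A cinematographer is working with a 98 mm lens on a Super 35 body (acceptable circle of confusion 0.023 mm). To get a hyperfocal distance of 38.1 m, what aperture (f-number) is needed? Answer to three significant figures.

Rearrange H = f²/(N·c) + f for N: N = f² / ((H − f)·c).
N = 98² / ((38100 − 98) × 0.023) = 9604 / 874.0 ≈ 11.

f/11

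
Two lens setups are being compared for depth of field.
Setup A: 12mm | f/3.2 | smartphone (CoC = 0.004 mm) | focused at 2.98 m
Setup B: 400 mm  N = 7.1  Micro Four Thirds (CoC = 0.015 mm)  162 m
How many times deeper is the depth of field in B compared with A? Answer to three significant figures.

20.9

Setup A: H = 12²/(3.2×0.004) + 12 ≈ 11262.0 mm; DoF = Df − Dn = 4047.9 − 2357.9 ≈ 1690.0 mm.
Setup B: H = 400²/(7.1×0.015) + 400 ≈ 1502747.4 mm; DoF = Df − Dn = 181526 − 146267 ≈ 35259 mm.
Ratio = 35259 / 1690.0 ≈ 20.9.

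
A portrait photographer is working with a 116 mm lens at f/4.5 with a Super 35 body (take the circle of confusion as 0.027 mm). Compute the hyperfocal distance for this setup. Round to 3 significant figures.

Hyperfocal distance H = f²/(N·c) + f = 116²/(4.5 × 0.027) + 116 = 13456/0.1215 + 116 ≈ 110865.0 mm ≈ 111 m.

111 m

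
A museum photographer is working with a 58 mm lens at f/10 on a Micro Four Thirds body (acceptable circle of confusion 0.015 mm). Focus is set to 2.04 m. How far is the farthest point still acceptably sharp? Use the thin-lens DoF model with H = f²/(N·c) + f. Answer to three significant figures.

2.24 m

Hyperfocal distance H = f²/(N·c) + f = 58²/(10 × 0.015) + 58 = 3364/0.15 + 58 ≈ 22484.7 mm ≈ 22.48 m.
Far limit Df = s·(H − f)/(H − s) = 2040 × (22484.7 − 58) / (22484.7 − 2040) = 2040 × 22426.7 / 20444.7 ≈ 2237.8 mm ≈ 2.24 m.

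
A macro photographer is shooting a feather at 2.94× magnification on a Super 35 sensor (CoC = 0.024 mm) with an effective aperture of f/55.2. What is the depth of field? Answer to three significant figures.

0.307 mm

At magnification m, DoF ≈ 2·N_eff·c/m² = 2 × 55.2 × 0.024 / 2.94² = 2.65 / 8.644 ≈ 0.307 mm.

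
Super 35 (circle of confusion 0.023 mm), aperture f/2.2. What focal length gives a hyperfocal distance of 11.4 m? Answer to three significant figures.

24.0 mm

From H = f²/(N·c) + f, with f ≪ H: f ≈ √(H·N·c) = √(11400 × 2.2 × 0.023) = √576.84 ≈ 24.02 mm.
The +f correction barely moves this — solving exactly, f² + N·c·f − N·c·H = 0 ⇒ f = (−N·c + √((N·c)² + 4·N·c·H))/2 = (−0.0506 + √2307.4)/2 ≈ 23.992 mm, so f ≈ 24.0 mm.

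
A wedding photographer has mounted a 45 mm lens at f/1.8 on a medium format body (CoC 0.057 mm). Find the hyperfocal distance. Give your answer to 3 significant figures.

19.8 m

Hyperfocal distance H = f²/(N·c) + f = 45²/(1.8 × 0.057) + 45 = 2025/0.1026 + 45 ≈ 19781.8 mm ≈ 19.8 m.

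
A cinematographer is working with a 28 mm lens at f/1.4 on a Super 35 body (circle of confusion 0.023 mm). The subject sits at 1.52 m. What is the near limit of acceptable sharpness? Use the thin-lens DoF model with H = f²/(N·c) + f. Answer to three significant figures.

Hyperfocal distance H = f²/(N·c) + f = 28²/(1.4 × 0.023) + 28 = 784/0.0322 + 28 ≈ 24375.8 mm ≈ 24.38 m.
Near limit Dn = s·(H − f)/(H + s − 2f) = 1520 × (24375.8 − 28) / (24375.8 + 1520 − 2 × 28) = 1520 × 24347.8 / 25839.8 ≈ 1432.2 mm ≈ 1.43 m.

1.43 m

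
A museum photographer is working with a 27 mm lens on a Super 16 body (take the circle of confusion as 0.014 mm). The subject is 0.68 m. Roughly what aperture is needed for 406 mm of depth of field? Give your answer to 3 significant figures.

f/22

Write h = H − f = f²/(N·c). The thin-lens limits are Dn = s·h/(h + (s−f)) and Df = s·h/(h − (s−f)), so DoF = Df − Dn = 2·s·(s−f)·h / (h² − (s−f)²).
That is a quadratic in h: DoF·h² − 2·s·(s−f)·h − DoF·(s−f)² = 0 ⇒ h = (s−f)·(s + √(s² + DoF²)) / DoF = 653 × (680 + √(680² + 406²)) / 406 = 653 × (680 + 791.982) / 406 ≈ 2367.5 mm.
Then N = f²/(c·h) = 27² / (0.014 × 2367.5) = 729 / 33.145 ≈ 22.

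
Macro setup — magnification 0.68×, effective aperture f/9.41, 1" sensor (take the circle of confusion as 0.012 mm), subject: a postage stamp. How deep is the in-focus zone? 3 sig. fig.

At magnification m, DoF ≈ 2·N_eff·c/m² = 2 × 9.41 × 0.012 / 0.68² = 0.2258 / 0.4624 ≈ 0.488 mm.

0.488 mm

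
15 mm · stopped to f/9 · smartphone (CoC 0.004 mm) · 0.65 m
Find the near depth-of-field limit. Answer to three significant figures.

Hyperfocal distance H = f²/(N·c) + f = 15²/(9 × 0.004) + 15 = 225/0.036 + 15 ≈ 6265.0 mm ≈ 6.265 m.
Near limit Dn = s·(H − f)/(H + s − 2f) = 650 × (6265.0 − 15) / (6265.0 + 650 − 2 × 15) = 650 × 6250.0 / 6885.0 ≈ 590.05 mm ≈ 0.590 m.

0.590 m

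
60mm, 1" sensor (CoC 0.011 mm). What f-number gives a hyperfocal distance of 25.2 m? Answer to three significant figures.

f/13

Rearrange H = f²/(N·c) + f for N: N = f² / ((H − f)·c).
N = 60² / ((25200 − 60) × 0.011) = 3600 / 276.5 ≈ 13.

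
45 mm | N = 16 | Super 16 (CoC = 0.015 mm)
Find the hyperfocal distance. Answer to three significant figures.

Hyperfocal distance H = f²/(N·c) + f = 45²/(16 × 0.015) + 45 = 2025/0.24 + 45 ≈ 8482.5 mm ≈ 8.48 m.

8.48 m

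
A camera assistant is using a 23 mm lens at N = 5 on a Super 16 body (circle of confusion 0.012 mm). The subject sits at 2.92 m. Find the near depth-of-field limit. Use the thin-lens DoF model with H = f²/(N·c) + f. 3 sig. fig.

2.20 m

Hyperfocal distance H = f²/(N·c) + f = 23²/(5 × 0.012) + 23 = 529/0.06 + 23 ≈ 8839.7 mm ≈ 8.840 m.
Near limit Dn = s·(H − f)/(H + s − 2f) = 2920 × (8839.7 − 23) / (8839.7 + 2920 − 2 × 23) = 2920 × 8816.7 / 11713.7 ≈ 2197.8 mm ≈ 2.20 m.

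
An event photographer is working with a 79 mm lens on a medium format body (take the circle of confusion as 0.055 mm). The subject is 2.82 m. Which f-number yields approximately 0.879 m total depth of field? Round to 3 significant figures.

f/6.30

Write h = H − f = f²/(N·c). The thin-lens limits are Dn = s·h/(h + (s−f)) and Df = s·h/(h − (s−f)), so DoF = Df − Dn = 2·s·(s−f)·h / (h² − (s−f)²).
That is a quadratic in h: DoF·h² − 2·s·(s−f)·h − DoF·(s−f)² = 0 ⇒ h = (s−f)·(s + √(s² + DoF²)) / DoF = 2741 × (2820 + √(2820² + 879²)) / 879 = 2741 × (2820 + 2953.82) / 879 ≈ 18005 mm.
Then N = f²/(c·h) = 79² / (0.055 × 18005) = 6241 / 990.25 ≈ 6.30.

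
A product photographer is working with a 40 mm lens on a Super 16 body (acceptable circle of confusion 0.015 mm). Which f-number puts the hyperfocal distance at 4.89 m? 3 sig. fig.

f/22

Rearrange H = f²/(N·c) + f for N: N = f² / ((H − f)·c).
N = 40² / ((4890 − 40) × 0.015) = 1600 / 72.75 ≈ 22.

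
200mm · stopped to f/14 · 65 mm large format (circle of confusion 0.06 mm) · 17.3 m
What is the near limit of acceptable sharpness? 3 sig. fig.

Hyperfocal distance H = f²/(N·c) + f = 200²/(14 × 0.06) + 200 = 40000/0.84 + 200 ≈ 47819.0 mm ≈ 47.82 m.
Near limit Dn = s·(H − f)/(H + s − 2f) = 17300 × (47819.0 − 200) / (47819.0 + 17300 − 2 × 200) = 17300 × 47619.0 / 64719.0 ≈ 12729 mm ≈ 12.7 m.

12.7 m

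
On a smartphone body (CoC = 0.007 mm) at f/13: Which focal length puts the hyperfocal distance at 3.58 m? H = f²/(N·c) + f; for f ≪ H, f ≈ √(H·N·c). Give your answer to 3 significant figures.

From H = f²/(N·c) + f, with f ≪ H: f ≈ √(H·N·c) = √(3580 × 13 × 0.007) = √325.78 ≈ 18.05 mm.
Exact: f² + N·c·f − N·c·H = 0 ⇒ f = (−N·c + √((N·c)² + 4·N·c·H))/2 = (−0.091 + √1303.1)/2 ≈ 18.004 mm ≈ 18.0 mm.

18.0 mm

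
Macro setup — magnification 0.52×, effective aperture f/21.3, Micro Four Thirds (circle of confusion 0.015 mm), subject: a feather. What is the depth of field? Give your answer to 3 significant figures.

2.36 mm

At magnification m, DoF ≈ 2·N_eff·c/m² = 2 × 21.3 × 0.015 / 0.52² = 0.639 / 0.2704 ≈ 2.36 mm.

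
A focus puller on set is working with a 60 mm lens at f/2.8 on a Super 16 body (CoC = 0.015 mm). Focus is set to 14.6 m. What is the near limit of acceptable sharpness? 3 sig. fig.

12.5 m

Hyperfocal distance H = f²/(N·c) + f = 60²/(2.8 × 0.015) + 60 = 3600/0.042 + 60 ≈ 85774.3 mm ≈ 85.77 m.
Near limit Dn = s·(H − f)/(H + s − 2f) = 14600 × (85774.3 − 60) / (85774.3 + 14600 − 2 × 60) = 14600 × 85714.3 / 100254.3 ≈ 12483 mm ≈ 12.5 m.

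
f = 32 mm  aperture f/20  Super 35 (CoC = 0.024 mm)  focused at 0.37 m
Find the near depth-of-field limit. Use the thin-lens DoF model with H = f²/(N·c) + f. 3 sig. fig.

Hyperfocal distance H = f²/(N·c) + f = 32²/(20 × 0.024) + 32 = 1024/0.48 + 32 ≈ 2165.3 mm ≈ 2.165 m.
Near limit Dn = s·(H − f)/(H + s − 2f) = 370 × (2165.3 − 32) / (2165.3 + 370 − 2 × 32) = 370 × 2133.3 / 2471.3 ≈ 319.40 mm.

319 mm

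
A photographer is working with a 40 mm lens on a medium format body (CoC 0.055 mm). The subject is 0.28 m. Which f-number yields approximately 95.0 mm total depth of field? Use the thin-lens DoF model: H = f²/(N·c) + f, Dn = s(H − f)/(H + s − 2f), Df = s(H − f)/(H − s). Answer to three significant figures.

f/20

Write h = H − f = f²/(N·c). The thin-lens limits are Dn = s·h/(h + (s−f)) and Df = s·h/(h − (s−f)), so DoF = Df − Dn = 2·s·(s−f)·h / (h² − (s−f)²).
That is a quadratic in h: DoF·h² − 2·s·(s−f)·h − DoF·(s−f)² = 0 ⇒ h = (s−f)·(s + √(s² + DoF²)) / DoF = 240 × (280 + √(280² + 95²)) / 95 = 240 × (280 + 295.677) / 95 ≈ 1454.3 mm.
Then N = f²/(c·h) = 40² / (0.055 × 1454.3) = 1600 / 79.989 ≈ 20.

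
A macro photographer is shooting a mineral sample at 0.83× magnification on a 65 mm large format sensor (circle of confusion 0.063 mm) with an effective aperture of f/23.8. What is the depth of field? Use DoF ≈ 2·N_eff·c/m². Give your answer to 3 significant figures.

At magnification m, DoF ≈ 2·N_eff·c/m² = 2 × 23.8 × 0.063 / 0.83² = 2.999 / 0.6889 ≈ 4.35 mm.

4.35 mm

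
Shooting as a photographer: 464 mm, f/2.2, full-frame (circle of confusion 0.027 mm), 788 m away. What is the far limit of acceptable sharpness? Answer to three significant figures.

Hyperfocal distance H = f²/(N·c) + f = 464²/(2.2 × 0.027) + 464 = 215296/0.0594 + 464 ≈ 3624975.8 mm ≈ 3625 m.
Far limit Df = s·(H − f)/(H − s) = 788000 × (3624975.8 − 464) / (3624975.8 − 788000) = 788000 × 3624511.8 / 2836975.8 ≈ 1006746 mm ≈ 1010 m.

1010 m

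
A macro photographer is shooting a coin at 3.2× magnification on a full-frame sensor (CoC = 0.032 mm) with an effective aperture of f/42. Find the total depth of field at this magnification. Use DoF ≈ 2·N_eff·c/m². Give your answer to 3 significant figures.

0.262 mm

At magnification m, DoF ≈ 2·N_eff·c/m² = 2 × 42 × 0.032 / 3.2² = 2.688 / 10.24 ≈ 0.262 mm.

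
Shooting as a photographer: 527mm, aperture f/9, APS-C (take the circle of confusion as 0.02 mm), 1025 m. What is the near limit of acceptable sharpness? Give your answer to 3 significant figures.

616 m

Hyperfocal distance H = f²/(N·c) + f = 527²/(9 × 0.02) + 527 = 277729/0.18 + 527 ≈ 1543465.9 mm ≈ 1543 m.
Near limit Dn = s·(H − f)/(H + s − 2f) = 1025000 × (1543465.9 − 527) / (1543465.9 + 1025000 − 2 × 527) = 1025000 × 1542938.9 / 2567411.9 ≈ 615995 mm ≈ 616 m.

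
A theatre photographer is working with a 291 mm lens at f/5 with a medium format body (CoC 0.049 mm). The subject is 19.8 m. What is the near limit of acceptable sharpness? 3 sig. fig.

18.7 m

Hyperfocal distance H = f²/(N·c) + f = 291²/(5 × 0.049) + 291 = 84681/0.245 + 291 ≈ 345927.7 mm ≈ 345.9 m.
Near limit Dn = s·(H − f)/(H + s − 2f) = 19800 × (345927.7 − 291) / (345927.7 + 19800 − 2 × 291) = 19800 × 345636.7 / 365145.7 ≈ 18742 mm ≈ 18.7 m.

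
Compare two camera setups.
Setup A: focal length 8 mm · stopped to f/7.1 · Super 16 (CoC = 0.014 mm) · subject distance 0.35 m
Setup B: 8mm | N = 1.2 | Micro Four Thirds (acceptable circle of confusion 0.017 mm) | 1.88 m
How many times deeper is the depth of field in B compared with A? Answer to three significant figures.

Setup A: H = 8²/(7.1×0.014) + 8 ≈ 651.9 mm; DoF = Df − Dn = 746.54 − 228.58 ≈ 517.96 mm.
Setup B: H = 8²/(1.2×0.017) + 8 ≈ 3145.3 mm; DoF = Df − Dn = 4661.5 − 1177.4 ≈ 3484.1 mm.
Ratio = 3484.1 / 517.96 ≈ 6.73.

6.73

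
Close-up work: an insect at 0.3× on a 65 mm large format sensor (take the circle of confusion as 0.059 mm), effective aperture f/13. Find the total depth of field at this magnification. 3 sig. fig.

At magnification m, DoF ≈ 2·N_eff·c/m² = 2 × 13 × 0.059 / 0.3² = 1.534 / 0.09 ≈ 17 mm.

17.0 mm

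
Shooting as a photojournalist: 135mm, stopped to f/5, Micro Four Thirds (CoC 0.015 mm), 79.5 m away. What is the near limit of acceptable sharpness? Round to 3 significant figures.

59.9 m

Hyperfocal distance H = f²/(N·c) + f = 135²/(5 × 0.015) + 135 = 18225/0.075 + 135 ≈ 243135.0 mm ≈ 243.1 m.
Near limit Dn = s·(H − f)/(H + s − 2f) = 79500 × (243135.0 − 135) / (243135.0 + 79500 − 2 × 135) = 79500 × 243000.0 / 322365.0 ≈ 59927 mm ≈ 59.9 m.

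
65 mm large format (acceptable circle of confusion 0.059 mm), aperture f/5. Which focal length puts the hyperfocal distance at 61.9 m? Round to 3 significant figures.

From H = f²/(N·c) + f, with f ≪ H: f ≈ √(H·N·c) = √(61900 × 5 × 0.059) = √18260 ≈ 135.1 mm.
The +f correction barely moves this — solving exactly, f² + N·c·f − N·c·H = 0 ⇒ f = (−N·c + √((N·c)² + 4·N·c·H))/2 = (−0.295 + √73042)/2 ≈ 134.98 mm, so f ≈ 135 mm.

135 mm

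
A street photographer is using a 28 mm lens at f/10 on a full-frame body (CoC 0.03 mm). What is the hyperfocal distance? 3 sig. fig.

Hyperfocal distance H = f²/(N·c) + f = 28²/(10 × 0.03) + 28 = 784/0.3 + 28 ≈ 2641.3 mm ≈ 2.64 m.

2.64 m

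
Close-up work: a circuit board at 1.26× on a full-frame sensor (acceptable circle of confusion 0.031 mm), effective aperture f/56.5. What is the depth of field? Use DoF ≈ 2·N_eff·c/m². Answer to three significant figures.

At magnification m, DoF ≈ 2·N_eff·c/m² = 2 × 56.5 × 0.031 / 1.26² = 3.503 / 1.588 ≈ 2.21 mm.

2.21 mm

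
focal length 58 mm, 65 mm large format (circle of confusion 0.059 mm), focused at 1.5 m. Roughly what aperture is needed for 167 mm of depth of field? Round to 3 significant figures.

Write h = H − f = f²/(N·c). The thin-lens limits are Dn = s·h/(h + (s−f)) and Df = s·h/(h − (s−f)), so DoF = Df − Dn = 2·s·(s−f)·h / (h² − (s−f)²).
That is a quadratic in h: DoF·h² − 2·s·(s−f)·h − DoF·(s−f)² = 0 ⇒ h = (s−f)·(s + √(s² + DoF²)) / DoF = 1442 × (1500 + √(1500² + 167²)) / 167 = 1442 × (1500 + 1509.27) / 167 ≈ 25984 mm.
Then N = f²/(c·h) = 58² / (0.059 × 25984) = 3364 / 1533.1 ≈ 2.19.

f/2.19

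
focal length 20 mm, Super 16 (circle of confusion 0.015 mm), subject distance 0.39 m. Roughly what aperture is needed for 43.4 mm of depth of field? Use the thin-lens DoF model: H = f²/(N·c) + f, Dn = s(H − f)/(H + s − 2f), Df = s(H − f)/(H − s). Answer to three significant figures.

f/4

Write h = H − f = f²/(N·c). The thin-lens limits are Dn = s·h/(h + (s−f)) and Df = s·h/(h − (s−f)), so DoF = Df − Dn = 2·s·(s−f)·h / (h² − (s−f)²).
That is a quadratic in h: DoF·h² − 2·s·(s−f)·h − DoF·(s−f)² = 0 ⇒ h = (s−f)·(s + √(s² + DoF²)) / DoF = 370 × (390 + √(390² + 43.4²)) / 43.4 = 370 × (390 + 392.407) / 43.4 ≈ 6670.3 mm.
Then N = f²/(c·h) = 20² / (0.015 × 6670.3) = 400 / 100.05 ≈ 4.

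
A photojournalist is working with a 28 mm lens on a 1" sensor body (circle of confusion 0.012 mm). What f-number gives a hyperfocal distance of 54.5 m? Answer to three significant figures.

f/1.20

Rearrange H = f²/(N·c) + f for N: N = f² / ((H − f)·c).
N = 28² / ((54500 − 28) × 0.012) = 784 / 653.7 ≈ 1.20.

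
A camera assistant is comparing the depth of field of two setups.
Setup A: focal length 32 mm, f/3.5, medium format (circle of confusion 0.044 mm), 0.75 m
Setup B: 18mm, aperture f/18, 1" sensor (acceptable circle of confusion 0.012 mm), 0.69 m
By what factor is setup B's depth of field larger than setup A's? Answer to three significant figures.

4.72

Setup A: H = 32²/(3.5×0.044) + 32 ≈ 6681.4 mm; DoF = Df − Dn = 840.79 − 676.91 ≈ 163.88 mm.
Setup B: H = 18²/(18×0.012) + 18 ≈ 1518.0 mm; DoF = Df − Dn = 1250.00 − 476.52 ≈ 773.48 mm.
Ratio = 773.48 / 163.88 ≈ 4.72.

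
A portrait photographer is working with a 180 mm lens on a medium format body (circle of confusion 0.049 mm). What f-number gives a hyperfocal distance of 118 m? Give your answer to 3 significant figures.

Rearrange H = f²/(N·c) + f for N: N = f² / ((H − f)·c).
N = 180² / ((118000 − 180) × 0.049) = 32400 / 5773 ≈ 5.61.

f/5.61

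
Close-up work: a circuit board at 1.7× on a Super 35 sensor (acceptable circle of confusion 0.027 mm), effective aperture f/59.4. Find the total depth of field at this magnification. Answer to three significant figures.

At magnification m, DoF ≈ 2·N_eff·c/m² = 2 × 59.4 × 0.027 / 1.7² = 3.208 / 2.89 ≈ 1.11 mm.

1.11 mm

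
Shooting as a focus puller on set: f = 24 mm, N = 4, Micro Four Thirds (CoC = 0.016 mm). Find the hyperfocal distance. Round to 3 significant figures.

9.02 m

Hyperfocal distance H = f²/(N·c) + f = 24²/(4 × 0.016) + 24 = 576/0.064 + 24 ≈ 9024.0 mm ≈ 9.02 m.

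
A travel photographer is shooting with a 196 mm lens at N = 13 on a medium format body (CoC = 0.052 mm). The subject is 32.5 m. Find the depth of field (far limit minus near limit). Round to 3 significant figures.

54.6 m

Hyperfocal distance H = f²/(N·c) + f = 196²/(13 × 0.052) + 196 = 38416/0.676 + 196 ≈ 57024.4 mm ≈ 57.02 m.
Near limit Dn = s·(H − f)/(H + s − 2f) = 32500 × (57024.4 − 196) / (57024.4 + 32500 − 2 × 196) = 32500 × 56828.4 / 89132.4 ≈ 20721 mm.
Far limit Df = s·(H − f)/(H − s) = 32500 × (57024.4 − 196) / (57024.4 − 32500) = 32500 × 56828.4 / 24524.4 ≈ 75310 mm.
Depth of field = Df − Dn = 75310 − 20721 ≈ 54589 mm ≈ 54.6 m.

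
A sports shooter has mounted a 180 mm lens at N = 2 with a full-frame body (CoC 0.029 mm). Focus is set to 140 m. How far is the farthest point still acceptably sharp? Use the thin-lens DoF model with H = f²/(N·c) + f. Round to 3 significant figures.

Hyperfocal distance H = f²/(N·c) + f = 180²/(2 × 0.029) + 180 = 32400/0.058 + 180 ≈ 558800.7 mm ≈ 558.8 m.
Far limit Df = s·(H − f)/(H − s) = 140000 × (558800.7 − 180) / (558800.7 − 140000) = 140000 × 558620.7 / 418800.7 ≈ 186740 mm ≈ 187 m.

187 m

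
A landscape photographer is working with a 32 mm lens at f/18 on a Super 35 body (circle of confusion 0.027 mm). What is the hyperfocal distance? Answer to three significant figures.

2.14 m

Hyperfocal distance H = f²/(N·c) + f = 32²/(18 × 0.027) + 32 = 1024/0.486 + 32 ≈ 2139.0 mm ≈ 2.14 m.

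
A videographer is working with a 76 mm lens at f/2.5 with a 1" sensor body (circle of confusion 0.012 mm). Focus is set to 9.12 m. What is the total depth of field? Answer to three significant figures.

0.859 m

Hyperfocal distance H = f²/(N·c) + f = 76²/(2.5 × 0.012) + 76 = 5776/0.03 + 76 ≈ 192609.3 mm ≈ 192.6 m.
Near limit Dn = s·(H − f)/(H + s − 2f) = 9120 × (192609.3 − 76) / (192609.3 + 9120 − 2 × 76) = 9120 × 192533.3 / 201577.3 ≈ 8710.82 mm.
Far limit Df = s·(H − f)/(H − s) = 9120 × (192609.3 − 76) / (192609.3 − 9120) = 9120 × 192533.3 / 183489.3 ≈ 9569.52 mm.
Depth of field = Df − Dn = 9569.52 − 8710.82 ≈ 858.70 mm ≈ 0.859 m.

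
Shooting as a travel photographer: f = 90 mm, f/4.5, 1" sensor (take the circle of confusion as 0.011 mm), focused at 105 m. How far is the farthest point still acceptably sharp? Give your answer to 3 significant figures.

293 m

Hyperfocal distance H = f²/(N·c) + f = 90²/(4.5 × 0.011) + 90 = 8100/0.0495 + 90 ≈ 163726.4 mm ≈ 163.7 m.
Far limit Df = s·(H − f)/(H − s) = 105000 × (163726.4 − 90) / (163726.4 − 105000) = 105000 × 163636.4 / 58726.4 ≈ 292574 mm ≈ 293 m.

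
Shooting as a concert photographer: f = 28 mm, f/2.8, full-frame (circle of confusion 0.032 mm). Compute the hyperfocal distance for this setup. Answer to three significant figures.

Hyperfocal distance H = f²/(N·c) + f = 28²/(2.8 × 0.032) + 28 = 784/0.0896 + 28 ≈ 8778.0 mm ≈ 8.78 m.

8.78 m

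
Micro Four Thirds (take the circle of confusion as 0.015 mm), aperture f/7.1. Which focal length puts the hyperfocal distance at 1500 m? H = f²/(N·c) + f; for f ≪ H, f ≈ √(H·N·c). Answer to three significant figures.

400 mm

From H = f²/(N·c) + f, with f ≪ H: f ≈ √(H·N·c) = √(1500000 × 7.1 × 0.015) = √159750 ≈ 399.7 mm.
The +f correction barely moves this — solving exactly, f² + N·c·f − N·c·H = 0 ⇒ f = (−N·c + √((N·c)² + 4·N·c·H))/2 = (−0.1065 + √639000)/2 ≈ 399.63 mm, so f ≈ 400 mm.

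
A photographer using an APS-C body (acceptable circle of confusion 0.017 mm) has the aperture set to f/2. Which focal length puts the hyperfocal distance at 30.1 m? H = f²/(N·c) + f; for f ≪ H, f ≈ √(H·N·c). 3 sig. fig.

From H = f²/(N·c) + f, with f ≪ H: f ≈ √(H·N·c) = √(30100 × 2 × 0.017) = √1023.4 ≈ 31.99 mm.
The +f correction barely moves this — solving exactly, f² + N·c·f − N·c·H = 0 ⇒ f = (−N·c + √((N·c)² + 4·N·c·H))/2 = (−0.034 + √4093.6)/2 ≈ 31.974 mm, so f ≈ 32.0 mm.

32.0 mm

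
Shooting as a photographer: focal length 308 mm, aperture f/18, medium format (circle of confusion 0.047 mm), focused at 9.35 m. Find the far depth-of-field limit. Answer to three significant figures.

Hyperfocal distance H = f²/(N·c) + f = 308²/(18 × 0.047) + 308 = 94864/0.846 + 308 ≈ 112440.4 mm ≈ 112.4 m.
Far limit Df = s·(H − f)/(H − s) = 9350 × (112440.4 − 308) / (112440.4 − 9350) = 9350 × 112132.4 / 103090.4 ≈ 10170 mm ≈ 10.2 m.

10.2 m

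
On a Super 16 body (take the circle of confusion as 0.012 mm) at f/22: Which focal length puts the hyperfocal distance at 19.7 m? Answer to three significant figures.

From H = f²/(N·c) + f, with f ≪ H: f ≈ √(H·N·c) = √(19700 × 22 × 0.012) = √5200.8 ≈ 72.12 mm.
Exact: f² + N·c·f − N·c·H = 0 ⇒ f = (−N·c + √((N·c)² + 4·N·c·H))/2 = (−0.264 + √20803)/2 ≈ 71.985 mm ≈ 72.0 mm.

72.0 mm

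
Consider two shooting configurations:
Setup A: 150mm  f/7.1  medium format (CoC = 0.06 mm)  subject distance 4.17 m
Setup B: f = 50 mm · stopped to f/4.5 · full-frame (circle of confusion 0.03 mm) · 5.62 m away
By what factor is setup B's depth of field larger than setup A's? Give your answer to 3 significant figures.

Setup A: H = 150²/(7.1×0.06) + 150 ≈ 52966.9 mm; DoF = Df − Dn = 4513.53 − 3875.06 ≈ 638.47 mm.
Setup B: H = 50²/(4.5×0.03) + 50 ≈ 18568.5 mm; DoF = Df − Dn = 8037.5 − 4320.5 ≈ 3717.0 mm.
Ratio = 3717.0 / 638.47 ≈ 5.82.

5.82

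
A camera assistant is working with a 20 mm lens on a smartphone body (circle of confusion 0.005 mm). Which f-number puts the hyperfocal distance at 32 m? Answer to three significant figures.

f/2.50

Rearrange H = f²/(N·c) + f for N: N = f² / ((H − f)·c).
N = 20² / ((32000 − 20) × 0.005) = 400 / 159.9 ≈ 2.50.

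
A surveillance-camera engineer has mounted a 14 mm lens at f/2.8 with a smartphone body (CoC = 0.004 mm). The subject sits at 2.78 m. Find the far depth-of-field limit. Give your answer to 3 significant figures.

Hyperfocal distance H = f²/(N·c) + f = 14²/(2.8 × 0.004) + 14 = 196/0.0112 + 14 ≈ 17514.0 mm ≈ 17.51 m.
Far limit Df = s·(H − f)/(H − s) = 2780 × (17514.0 − 14) / (17514.0 − 2780) = 2780 × 17500.0 / 14734.0 ≈ 3301.9 mm ≈ 3.30 m.

3.30 m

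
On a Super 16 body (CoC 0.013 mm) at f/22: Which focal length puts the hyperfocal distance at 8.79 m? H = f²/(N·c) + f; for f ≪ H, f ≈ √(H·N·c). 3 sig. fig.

From H = f²/(N·c) + f, with f ≪ H: f ≈ √(H·N·c) = √(8790 × 22 × 0.013) = √2513.9 ≈ 50.14 mm.
Exact: f² + N·c·f − N·c·H = 0 ⇒ f = (−N·c + √((N·c)² + 4·N·c·H))/2 = (−0.286 + √10056)/2 ≈ 49.996 mm ≈ 50.0 mm.

50.0 mm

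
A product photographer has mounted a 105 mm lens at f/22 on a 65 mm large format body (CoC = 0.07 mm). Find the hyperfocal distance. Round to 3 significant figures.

Hyperfocal distance H = f²/(N·c) + f = 105²/(22 × 0.07) + 105 = 11025/1.54 + 105 ≈ 7264.1 mm ≈ 7.26 m.

7.26 m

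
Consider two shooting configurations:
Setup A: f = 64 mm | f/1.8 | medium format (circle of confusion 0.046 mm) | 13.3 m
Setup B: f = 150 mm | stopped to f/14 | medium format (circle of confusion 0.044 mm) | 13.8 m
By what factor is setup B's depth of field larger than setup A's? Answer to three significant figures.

Setup A: H = 64²/(1.8×0.046) + 64 ≈ 49532.6 mm; DoF = Df − Dn = 18158.6 − 10492.6 ≈ 7666.0 mm.
Setup B: H = 150²/(14×0.044) + 150 ≈ 36676.0 mm; DoF = Df − Dn = 22034 − 10046 ≈ 11988 mm.
Ratio = 11988 / 7666.0 ≈ 1.56.

1.56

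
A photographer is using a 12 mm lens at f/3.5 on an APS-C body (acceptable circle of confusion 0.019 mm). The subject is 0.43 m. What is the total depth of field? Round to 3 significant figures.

Hyperfocal distance H = f²/(N·c) + f = 12²/(3.5 × 0.019) + 12 = 144/0.0665 + 12 ≈ 2177.4 mm ≈ 2.177 m.
Near limit Dn = s·(H − f)/(H + s − 2f) = 430 × (2177.4 − 12) / (2177.4 + 430 − 2 × 12) = 430 × 2165.4 / 2583.4 ≈ 360.43 mm.
Far limit Df = s·(H − f)/(H − s) = 430 × (2177.4 − 12) / (2177.4 − 430) = 430 × 2165.4 / 1747.4 ≈ 532.86 mm.
Depth of field = Df − Dn = 532.86 − 360.43 ≈ 172.43 mm.

172 mm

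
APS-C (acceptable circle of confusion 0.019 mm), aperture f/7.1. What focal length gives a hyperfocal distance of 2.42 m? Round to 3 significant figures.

From H = f²/(N·c) + f, with f ≪ H: f ≈ √(H·N·c) = √(2420 × 7.1 × 0.019) = √326.46 ≈ 18.07 mm.
Exact: f² + N·c·f − N·c·H = 0 ⇒ f = (−N·c + √((N·c)² + 4·N·c·H))/2 = (−0.1349 + √1305.9)/2 ≈ 18.001 mm ≈ 18.0 mm.

18.0 mm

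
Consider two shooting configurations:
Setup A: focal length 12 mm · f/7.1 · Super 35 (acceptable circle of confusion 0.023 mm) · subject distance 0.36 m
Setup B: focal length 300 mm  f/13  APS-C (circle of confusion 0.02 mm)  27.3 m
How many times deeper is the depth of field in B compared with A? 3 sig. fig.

12.7

Setup A: H = 12²/(7.1×0.023) + 12 ≈ 893.8 mm; DoF = Df − Dn = 594.69 − 258.13 ≈ 336.56 mm.
Setup B: H = 300²/(13×0.02) + 300 ≈ 346453.8 mm; DoF = Df − Dn = 29609.5 − 25324.7 ≈ 4284.8 mm.
Ratio = 4284.8 / 336.56 ≈ 12.7.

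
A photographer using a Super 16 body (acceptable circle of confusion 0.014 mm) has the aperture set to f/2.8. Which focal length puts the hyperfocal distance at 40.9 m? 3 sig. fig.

From H = f²/(N·c) + f, with f ≪ H: f ≈ √(H·N·c) = √(40900 × 2.8 × 0.014) = √1603.3 ≈ 40.04 mm.
The +f correction barely moves this — solving exactly, f² + N·c·f − N·c·H = 0 ⇒ f = (−N·c + √((N·c)² + 4·N·c·H))/2 = (−0.0392 + √6413.1)/2 ≈ 40.021 mm, so f ≈ 40.0 mm.

40.0 mm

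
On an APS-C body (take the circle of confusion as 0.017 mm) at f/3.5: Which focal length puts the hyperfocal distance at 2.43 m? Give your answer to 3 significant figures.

12.0 mm

From H = f²/(N·c) + f, with f ≪ H: f ≈ √(H·N·c) = √(2430 × 3.5 × 0.017) = √144.59 ≈ 12.02 mm.
The +f correction barely moves this — solving exactly, f² + N·c·f − N·c·H = 0 ⇒ f = (−N·c + √((N·c)² + 4·N·c·H))/2 = (−0.0595 + √578.34)/2 ≈ 11.995 mm, so f ≈ 12.0 mm.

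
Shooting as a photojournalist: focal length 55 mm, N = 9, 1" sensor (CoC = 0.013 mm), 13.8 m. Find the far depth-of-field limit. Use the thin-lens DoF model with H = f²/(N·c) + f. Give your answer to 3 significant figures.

29.5 m

Hyperfocal distance H = f²/(N·c) + f = 55²/(9 × 0.013) + 55 = 3025/0.117 + 55 ≈ 25909.7 mm ≈ 25.91 m.
Far limit Df = s·(H − f)/(H − s) = 13800 × (25909.7 − 55) / (25909.7 − 13800) = 13800 × 25854.7 / 12109.7 ≈ 29464 mm ≈ 29.5 m.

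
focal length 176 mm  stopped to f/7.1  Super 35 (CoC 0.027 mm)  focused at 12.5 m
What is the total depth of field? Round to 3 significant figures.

1.92 m

Hyperfocal distance H = f²/(N·c) + f = 176²/(7.1 × 0.027) + 176 = 30976/0.1917 + 176 ≈ 161761.8 mm ≈ 161.8 m.
Near limit Dn = s·(H − f)/(H + s − 2f) = 12500 × (161761.8 − 176) / (161761.8 + 12500 − 2 × 176) = 12500 × 161585.8 / 173909.8 ≈ 11614.2 mm.
Far limit Df = s·(H − f)/(H − s) = 12500 × (161761.8 − 176) / (161761.8 − 12500) = 12500 × 161585.8 / 149261.8 ≈ 13532.1 mm.
Depth of field = Df − Dn = 13532.1 − 11614.2 ≈ 1917.9 mm ≈ 1.92 m.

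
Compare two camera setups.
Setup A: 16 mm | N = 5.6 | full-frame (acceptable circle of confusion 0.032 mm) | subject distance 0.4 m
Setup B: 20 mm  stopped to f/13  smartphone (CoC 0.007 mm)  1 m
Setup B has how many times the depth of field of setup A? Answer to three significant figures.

2.02

Setup A: H = 16²/(5.6×0.032) + 16 ≈ 1444.6 mm; DoF = Df − Dn = 547.05 − 315.26 ≈ 231.79 mm.
Setup B: H = 20²/(13×0.007) + 20 ≈ 4415.6 mm; DoF = Df − Dn = 1286.92 − 817.69 ≈ 469.23 mm.
Ratio = 469.23 / 231.79 ≈ 2.02.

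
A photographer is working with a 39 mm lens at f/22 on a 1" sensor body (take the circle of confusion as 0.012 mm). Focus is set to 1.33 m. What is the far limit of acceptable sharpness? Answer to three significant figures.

Hyperfocal distance H = f²/(N·c) + f = 39²/(22 × 0.012) + 39 = 1521/0.264 + 39 ≈ 5800.4 mm ≈ 5.800 m.
Far limit Df = s·(H − f)/(H − s) = 1330 × (5800.4 − 39) / (5800.4 − 1330) = 1330 × 5761.4 / 4470.4 ≈ 1714.1 mm ≈ 1.71 m.

1.71 m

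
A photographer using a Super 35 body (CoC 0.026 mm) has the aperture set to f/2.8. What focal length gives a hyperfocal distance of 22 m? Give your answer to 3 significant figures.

40.0 mm

From H = f²/(N·c) + f, with f ≪ H: f ≈ √(H·N·c) = √(22000 × 2.8 × 0.026) = √1601.6 ≈ 40.02 mm.
The +f correction barely moves this — solving exactly, f² + N·c·f − N·c·H = 0 ⇒ f = (−N·c + √((N·c)² + 4·N·c·H))/2 = (−0.0728 + √6406.4)/2 ≈ 39.984 mm, so f ≈ 40.0 mm.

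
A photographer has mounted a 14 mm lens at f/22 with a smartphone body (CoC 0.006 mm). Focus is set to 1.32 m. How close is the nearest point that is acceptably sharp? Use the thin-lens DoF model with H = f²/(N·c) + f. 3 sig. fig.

Hyperfocal distance H = f²/(N·c) + f = 14²/(22 × 0.006) + 14 = 196/0.132 + 14 ≈ 1498.8 mm ≈ 1.499 m.
Near limit Dn = s·(H − f)/(H + s − 2f) = 1320 × (1498.8 − 14) / (1498.8 + 1320 − 2 × 14) = 1320 × 1484.8 / 2790.8 ≈ 702.30 mm ≈ 0.702 m.

0.702 m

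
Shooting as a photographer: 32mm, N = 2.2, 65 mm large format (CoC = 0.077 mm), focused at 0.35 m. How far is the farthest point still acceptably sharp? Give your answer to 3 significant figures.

Hyperfocal distance H = f²/(N·c) + f = 32²/(2.2 × 0.077) + 32 = 1024/0.1694 + 32 ≈ 6076.9 mm ≈ 6.077 m.
Far limit Df = s·(H − f)/(H − s) = 350 × (6076.9 − 32) / (6076.9 − 350) = 350 × 6044.9 / 5726.9 ≈ 369.43 mm.

369 mm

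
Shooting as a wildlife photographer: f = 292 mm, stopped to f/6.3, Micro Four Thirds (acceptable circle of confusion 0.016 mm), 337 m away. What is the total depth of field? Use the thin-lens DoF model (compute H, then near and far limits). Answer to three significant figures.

319 m

Hyperfocal distance H = f²/(N·c) + f = 292²/(6.3 × 0.016) + 292 = 85264/0.1008 + 292 ≈ 846165.0 mm ≈ 846.2 m.
Near limit Dn = s·(H − f)/(H + s − 2f) = 337000 × (846165.0 − 292) / (846165.0 + 337000 − 2 × 292) = 337000 × 845873.0 / 1182581.0 ≈ 241048 mm.
Far limit Df = s·(H − f)/(H − s) = 337000 × (846165.0 − 292) / (846165.0 − 337000) = 337000 × 845873.0 / 509165.0 ≈ 559856 mm.
Depth of field = Df − Dn = 559856 − 241048 ≈ 318808 mm ≈ 319 m.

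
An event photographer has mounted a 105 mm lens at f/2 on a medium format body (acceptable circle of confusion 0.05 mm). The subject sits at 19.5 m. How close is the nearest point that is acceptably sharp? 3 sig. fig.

Hyperfocal distance H = f²/(N·c) + f = 105²/(2 × 0.05) + 105 = 11025/0.1 + 105 ≈ 110355.0 mm ≈ 110.4 m.
Near limit Dn = s·(H − f)/(H + s − 2f) = 19500 × (110355.0 − 105) / (110355.0 + 19500 − 2 × 105) = 19500 × 110250.0 / 129645.0 ≈ 16583 mm ≈ 16.6 m.

16.6 m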